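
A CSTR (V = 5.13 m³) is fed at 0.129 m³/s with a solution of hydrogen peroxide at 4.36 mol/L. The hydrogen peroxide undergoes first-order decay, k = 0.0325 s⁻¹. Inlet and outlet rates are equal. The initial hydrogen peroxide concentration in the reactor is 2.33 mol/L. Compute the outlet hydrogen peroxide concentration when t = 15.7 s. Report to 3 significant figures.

Species balance: V dC/dt = Q C_in − Q C − k V C.
dC/dt = (Q/V) C_in − (Q/V + k) C; effective rate a = Q/V + k = 0.025146 + 0.0325 = 0.057646 s⁻¹.
C_ss = Q C_in/(Q + kV) = 1.9019 mol/L; C(t) = C_ss + (C₀ − C_ss) e^(−a t).
C(15.7) = 1.9019 + (0.42810)·e^(−0.057646·15.7) = 1.9019 + (0.42810)·0.40452 = 2.0751 mol/L.

2.08 mol/L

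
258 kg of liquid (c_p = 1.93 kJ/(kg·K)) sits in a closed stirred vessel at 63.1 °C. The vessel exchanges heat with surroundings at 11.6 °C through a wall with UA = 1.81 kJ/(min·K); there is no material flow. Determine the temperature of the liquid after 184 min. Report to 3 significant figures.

38.0 °C

Heat balance on the well-mixed liquid: M c_p dT/dt = −UA(T − T_amb).
dT/dt = (T_ss − T)/τ with T_ss = T_amb = 11.600 °C, τ = M c_p/UA = 258·1.93/1.81 = 275.10 min.
Integrating: T(t) = T_ss + (T₀ − T_ss) e^(−t/τ).
T(184) = 11.600 + (51.500)·0.51230 = 37.984 °C.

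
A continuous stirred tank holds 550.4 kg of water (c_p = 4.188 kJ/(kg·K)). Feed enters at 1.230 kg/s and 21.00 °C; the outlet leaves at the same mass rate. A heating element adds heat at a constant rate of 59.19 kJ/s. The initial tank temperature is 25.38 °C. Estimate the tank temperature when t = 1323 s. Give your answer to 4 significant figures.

Heat balance on the well-mixed liquid: M c_p dT/dt = ṁ c_p (T_in − T) + 59.19.
τ = M/ṁ = 447.480 s; T_ss = T_in + Q̇/(ṁ c_p) = 21.00 + 59.19/(1.230·4.188) = 32.4904 °C.
T approaches T_ss exponentially: T(t) = T_ss + (T₀ − T_ss) e^(−t/τ).
T(1323) = 32.4904 + (-7.11044)·e^(−1323/447.480) = 32.4904 + (-7.11044)·0.0519975 = 32.1207 °C.

32.12 °C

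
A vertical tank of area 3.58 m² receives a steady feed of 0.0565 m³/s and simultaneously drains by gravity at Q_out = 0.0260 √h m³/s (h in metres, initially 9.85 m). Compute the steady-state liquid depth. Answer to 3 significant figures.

Level balance: A dh/dt = 0.0565 − 0.0260 √h. Setting dh/dt = 0:
Q_in = 0.0260 √h_ss ⇒ √h_ss = 0.0565/0.0260 = 2.1731.
h_ss = 2.1731² = 4.7223 m. (Since h₀ = 9.85 m > h_ss, the level will fall toward this value.)

4.72 m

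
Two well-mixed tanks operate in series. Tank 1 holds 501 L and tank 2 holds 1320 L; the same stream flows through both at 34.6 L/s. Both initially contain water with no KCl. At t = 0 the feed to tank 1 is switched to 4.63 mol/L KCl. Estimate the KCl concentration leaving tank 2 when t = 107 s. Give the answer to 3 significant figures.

4.18 mol/L

Species balance on tank i: dCᵢ/dt = (Cᵢ₋₁ − Cᵢ)/τᵢ with τᵢ = Vᵢ/Q.
τ₁ = 501/34.6 = 14.480 s; τ₂ = 1320/34.6 = 38.150 s.
Tank 1: C₁ = C_in(1 − e^(−t/τ₁)). Tank 2 (τ₁ ≠ τ₂): C₂ = C_in[1 − (τ₁ e^(−t/τ₁) − τ₂ e^(−t/τ₂))/(τ₁ − τ₂)].
At t = 107: e^(−t/τ₁) = 0.00061763, e^(−t/τ₂) = 0.060525.
C₂ = 4.63·[1 − (14.480·0.00061763 − 38.150·0.060525)/(-23.671)] = 4.63·0.90283 = 4.1801 mol/L.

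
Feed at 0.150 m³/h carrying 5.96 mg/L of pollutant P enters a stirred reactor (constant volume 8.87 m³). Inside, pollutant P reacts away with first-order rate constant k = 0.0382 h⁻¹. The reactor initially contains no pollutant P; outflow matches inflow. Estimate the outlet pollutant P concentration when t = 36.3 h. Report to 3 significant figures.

V dC/dt = Q(C_in − C) − k V C.
dC/dt = (Q/V) C_in − (Q/V + k) C; effective rate a = Q/V + k = 0.016911 + 0.0382 = 0.055111 h⁻¹.
C_ss = Q C_in/(Q + kV) = 1.8288 mg/L; C(t) = C_ss + (C₀ − C_ss) e^(−a t).
C(36.3) = 1.8288 + (-1.8288)·e^(−0.055111·36.3) = 1.8288 + (-1.8288)·0.13526 = 1.5815 mg/L.

1.58 mg/L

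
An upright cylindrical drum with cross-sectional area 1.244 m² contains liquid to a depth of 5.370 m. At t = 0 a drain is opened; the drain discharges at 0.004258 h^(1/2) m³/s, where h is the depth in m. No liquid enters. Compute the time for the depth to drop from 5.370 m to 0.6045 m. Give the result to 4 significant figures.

With no inflow, A dh/dt = −0.004258 √h.
This is separable: 2 d(√h)/dt = −0.004258/A, so √h = √h₀ − (0.004258/(2A)) t.
t = 2A(√h₀ − √h)/0.004258 = 2·1.244·(√5.370 − √0.6045)/0.004258
  = 2.48800 × (2.31733 − 0.777496) / 0.004258 = 899.741 s.

899.7 s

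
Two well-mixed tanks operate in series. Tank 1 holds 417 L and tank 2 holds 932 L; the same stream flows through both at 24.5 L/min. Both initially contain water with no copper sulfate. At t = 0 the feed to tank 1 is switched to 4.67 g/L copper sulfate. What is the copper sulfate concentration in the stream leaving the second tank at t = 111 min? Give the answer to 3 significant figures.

Time constants: τᵢ = Vᵢ/Q for each well-mixed tank.
τ₁ = 417/24.5 = 17.020 min; τ₂ = 932/24.5 = 38.041 min.
Tank 1: C₁ = C_in(1 − e^(−t/τ₁)). Tank 2 (τ₁ ≠ τ₂): C₂ = C_in[1 − (τ₁ e^(−t/τ₁) − τ₂ e^(−t/τ₂))/(τ₁ − τ₂)].
At t = 111: e^(−t/τ₁) = 0.0014713, e^(−t/τ₂) = 0.054046.
C₂ = 4.67·[1 − (17.020·0.0014713 − 38.041·0.054046)/(-21.020)] = 4.67·0.90338 = 4.2188 g/L.

4.22 g/L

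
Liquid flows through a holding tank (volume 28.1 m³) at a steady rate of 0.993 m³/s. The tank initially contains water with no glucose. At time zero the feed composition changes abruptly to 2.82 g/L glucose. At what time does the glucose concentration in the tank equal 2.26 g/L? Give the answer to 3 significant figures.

45.7 s

Unsteady species balance (constant V, well mixed): V dC/dt = Q(C_in − C), so τ = V/Q = 28.298 s.
C(t) = C_in + (C₀ − C_in) e^(−t/τ). Set C = 2.26 and solve for t:
e^(−t/τ) = (C − C_in)/(C₀ − C_in) = (2.26 − 2.82)/(0 − 2.82) = 0.19858
t = −τ ln(…) = 28.298 × 1.6166 = 45.745 s.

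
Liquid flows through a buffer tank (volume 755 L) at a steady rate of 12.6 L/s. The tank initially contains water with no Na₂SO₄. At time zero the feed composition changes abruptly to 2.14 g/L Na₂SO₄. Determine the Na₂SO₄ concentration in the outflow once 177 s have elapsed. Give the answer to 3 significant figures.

Transient balance on the dissolved component: V dC/dt = Q(C_in − C).
Time constant τ = V/Q = 755/12.6 = 59.921 s.
C approaches C_in exponentially: C(t) = C_in + (C₀ − C_in) e^(−t/τ).
C(177) = 2.14 + (0 − 2.14)·e^(−177/59.921) = 2.14 + (-2.1400)·0.052136 = 2.0284 g/L.

2.03 g/L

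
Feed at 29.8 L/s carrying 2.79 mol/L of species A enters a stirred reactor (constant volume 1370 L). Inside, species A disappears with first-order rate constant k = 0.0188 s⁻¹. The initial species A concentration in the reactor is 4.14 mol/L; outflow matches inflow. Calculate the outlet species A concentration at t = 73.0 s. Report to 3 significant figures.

1.63 mol/L

V dC/dt = Q(C_in − C) − k V C.
dC/dt = (Q/V) C_in − (Q/V + k) C; effective rate a = Q/V + k = 0.021752 + 0.0188 = 0.040552 s⁻¹.
C_ss = Q C_in/(Q + kV) = 1.4965 mol/L; C(t) = C_ss + (C₀ − C_ss) e^(−a t).
C(73.0) = 1.4965 + (2.6435)·e^(−0.040552·73.0) = 1.4965 + (2.6435)·0.051804 = 1.6335 mol/L.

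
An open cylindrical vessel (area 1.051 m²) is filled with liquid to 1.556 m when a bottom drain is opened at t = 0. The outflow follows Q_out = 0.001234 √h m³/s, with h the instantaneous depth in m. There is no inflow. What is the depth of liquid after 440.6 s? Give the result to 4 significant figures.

0.9776 m

With no inflow, A dh/dt = −0.001234 √h.
Separate and integrate: 2(√h − √h₀) = −(0.001234/A) t.
√h = √1.556 − 0.001234·440.6/(2·1.051) = 1.24740 − 0.258659 = 0.988739.
h = 0.988739² = 0.977604 m.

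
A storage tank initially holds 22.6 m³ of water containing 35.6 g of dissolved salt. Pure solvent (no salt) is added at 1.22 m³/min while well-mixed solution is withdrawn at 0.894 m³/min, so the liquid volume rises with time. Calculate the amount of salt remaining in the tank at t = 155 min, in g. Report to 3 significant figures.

1.42 g

Total volume: dV/dt = Q_in − Q_out = 0.32600 m³/min, so V(t) = 22.6 + 0.32600 t and V(155) = 73.130 m³.
Solute balance: dm/dt = 0 − Q_out C = −Q_out m/V(t).
dm/m = −Q_out dt/(V₀ + 0.32600 t); integrating gives ln(m/m₀) = −(Q_out/(Q_in−Q_out)) ln(V/V₀).
m = m₀ (V₀/V)^(Q_out/(Q_in−Q_out)) = 35.6 × (22.6/73.130)^(2.7423) = 1.4220 g.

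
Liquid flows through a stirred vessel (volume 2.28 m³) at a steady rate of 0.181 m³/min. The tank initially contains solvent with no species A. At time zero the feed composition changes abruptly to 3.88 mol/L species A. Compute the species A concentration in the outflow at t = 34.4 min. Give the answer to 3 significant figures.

Transient balance on the dissolved component: V dC/dt = Q(C_in − C).
Rewrite as dC/dt + C/τ = C_in/τ, τ = V/Q = 12.597 min.
Solution: C(t) = C_in + (C₀ − C_in) e^(−t/τ).
C(34.4) = 3.88 + (0 − 3.88)·e^(−34.4/12.597) = 3.88 + (-3.8800)·0.065162 = 3.6272 mol/L.

3.63 mol/L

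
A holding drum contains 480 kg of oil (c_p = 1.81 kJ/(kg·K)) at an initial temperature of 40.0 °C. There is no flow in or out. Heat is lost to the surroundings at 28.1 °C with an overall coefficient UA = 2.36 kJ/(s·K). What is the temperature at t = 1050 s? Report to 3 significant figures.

Lumped-capacitance energy balance: M c_p dT/dt = UA(T_amb − T).
dT/dt = (T_ss − T)/τ with T_ss = T_amb = 28.100 °C, τ = M c_p/UA = 480·1.81/2.36 = 368.14 s.
This is linear first-order; T(t) = T_ss + (T₀ − T_ss) e^(−t/τ).
T(1050) = 28.100 + (11.900)·0.057717 = 28.787 °C.

28.8 °C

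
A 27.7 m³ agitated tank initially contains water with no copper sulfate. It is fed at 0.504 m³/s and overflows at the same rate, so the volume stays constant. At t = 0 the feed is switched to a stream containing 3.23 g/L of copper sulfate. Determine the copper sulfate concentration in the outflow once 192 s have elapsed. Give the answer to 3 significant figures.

3.13 g/L

Transient balance on the dissolved component: V dC/dt = Q(C_in − C).
Rewrite as dC/dt + C/τ = C_in/τ, τ = V/Q = 54.960 s.
Solution: C(t) = C_in + (C₀ − C_in) e^(−t/τ).
C(192) = 3.23 + (0 − 3.23)·e^(−192/54.960) = 3.23 + (-3.2300)·0.030396 = 3.1318 g/L.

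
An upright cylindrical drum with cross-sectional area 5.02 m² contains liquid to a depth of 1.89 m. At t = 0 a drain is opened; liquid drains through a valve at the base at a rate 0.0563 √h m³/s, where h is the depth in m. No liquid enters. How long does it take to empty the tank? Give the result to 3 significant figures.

With no inflow, A dh/dt = −0.0563 √h.
Separate and integrate: 2(√h − √h₀) = −(0.0563/A) t.
Set h = 0: 2√h₀ = (0.0563/A) t_empty ⇒ t_empty = 2A√h₀/0.0563.
t_empty = 2·5.02·√1.89/0.0563 = 10.040·1.3748/0.0563 = 245.16 s.

245 s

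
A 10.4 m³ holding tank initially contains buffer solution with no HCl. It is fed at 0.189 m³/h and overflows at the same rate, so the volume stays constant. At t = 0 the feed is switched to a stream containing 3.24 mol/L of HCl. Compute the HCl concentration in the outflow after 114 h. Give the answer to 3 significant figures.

Mass balance on the solute (V constant): V dC/dt = Q(C_in − C).
Time constant τ = V/Q = 10.4/0.189 = 55.026 h.
Solution: C(t) = C_in + (C₀ − C_in) e^(−t/τ).
C(114) = 3.24 + (0 − 3.24)·e^(−114/55.026) = 3.24 + (-3.2400)·0.12597 = 2.8319 mol/L.

2.83 mol/L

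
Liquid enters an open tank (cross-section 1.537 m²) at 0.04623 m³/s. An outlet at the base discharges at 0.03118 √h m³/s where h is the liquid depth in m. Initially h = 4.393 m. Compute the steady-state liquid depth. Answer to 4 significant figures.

2.198 m

Level balance: A dh/dt = 0.04623 − 0.03118 √h. Setting dh/dt = 0:
Q_in = 0.03118 √h_ss ⇒ √h_ss = 0.04623/0.03118 = 1.48268.
h_ss = 1.48268² = 2.19834 m. (Since h₀ = 4.393 m > h_ss, the level will fall toward this value.)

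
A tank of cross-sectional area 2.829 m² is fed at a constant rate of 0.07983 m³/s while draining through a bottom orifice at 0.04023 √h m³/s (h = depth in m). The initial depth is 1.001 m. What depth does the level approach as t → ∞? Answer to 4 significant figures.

Level balance: A dh/dt = 0.07983 − 0.04023 √h. Setting dh/dt = 0:
Q_in = 0.04023 √h_ss ⇒ √h_ss = 0.07983/0.04023 = 1.98434.
h_ss = 1.98434² = 3.93761 m. (Since h₀ = 1.001 m < h_ss, the level will rise toward this value.)

3.938 m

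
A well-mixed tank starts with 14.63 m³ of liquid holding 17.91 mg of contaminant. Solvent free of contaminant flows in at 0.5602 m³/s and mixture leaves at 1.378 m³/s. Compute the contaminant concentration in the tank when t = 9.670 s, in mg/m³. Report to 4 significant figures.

Total volume: dV/dt = Q_in − Q_out = -0.817800 m³/s, so V(t) = 14.63 − 0.817800 t and V(9.670) = 6.72187 m³.
No contaminant enters, so dm/dt = −Q_out · (m/V).
dm/m = −Q_out dt/(V₀ − 0.817800 t); integrating gives ln(m/m₀) = −(Q_out/(Q_in−Q_out)) ln(V/V₀).
m = m₀ (V₀/V)^(Q_out/(Q_in−Q_out)) = 17.91 × (14.63/6.72187)^(-1.68501) = 4.83034 mg.
C = m/V = 4.83034/6.72187 = 0.718599 mg/m³.

0.7186 mg/m³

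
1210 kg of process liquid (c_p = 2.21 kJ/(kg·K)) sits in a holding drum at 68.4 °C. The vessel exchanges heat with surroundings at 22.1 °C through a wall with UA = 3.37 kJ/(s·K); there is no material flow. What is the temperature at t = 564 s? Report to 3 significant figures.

Lumped-capacitance energy balance: M c_p dT/dt = UA(T_amb − T).
dT/dt = (T_ss − T)/τ with T_ss = T_amb = 22.100 °C, τ = M c_p/UA = 1210·2.21/3.37 = 793.50 s.
T approaches T_ss exponentially: T(t) = T_ss + (T₀ − T_ss) e^(−t/τ).
T(564) = 22.100 + (46.300)·0.49126 = 44.846 °C.

44.8 °C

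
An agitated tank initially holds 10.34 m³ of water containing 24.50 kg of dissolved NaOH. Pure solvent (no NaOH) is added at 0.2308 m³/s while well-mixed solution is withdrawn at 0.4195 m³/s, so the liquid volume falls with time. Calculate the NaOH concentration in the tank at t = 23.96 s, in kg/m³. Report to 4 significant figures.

1.173 kg/m³

Let m(t) be the amount of NaOH. Volume: V(t) = V₀ + (Q_in − Q_out) t = 10.34 − 0.188700 t; V(23.96) = 5.81875 m³.
No NaOH enters, so dm/dt = −Q_out · (m/V).
dm/m = −Q_out dt/(V₀ − 0.188700 t); integrating gives ln(m/m₀) = −(Q_out/(Q_in−Q_out)) ln(V/V₀).
m = m₀ (V₀/V)^(Q_out/(Q_in−Q_out)) = 24.50 × (10.34/5.81875)^(-2.22311) = 6.82459 kg.
C = m/V = 6.82459/5.81875 = 1.17286 kg/m³.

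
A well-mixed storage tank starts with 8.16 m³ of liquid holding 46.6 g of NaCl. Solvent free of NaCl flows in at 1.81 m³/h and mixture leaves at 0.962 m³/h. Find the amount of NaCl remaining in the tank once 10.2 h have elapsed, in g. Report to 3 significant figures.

20.5 g

Let m(t) be the amount of NaCl. Volume: V(t) = V₀ + (Q_in − Q_out) t = 8.16 + 0.84800 t; V(10.2) = 16.810 m³.
Species balance (pure solvent in): dm/dt = −Q_out · m/V(t).
Separate: dm/m = −Q_out dt/V(t) ⇒ ln(m/m₀) = −(Q_out/(Q_in−Q_out)) ln(V/V₀).
m = m₀ (V₀/V)^(Q_out/(Q_in−Q_out)) = 46.6 × (8.16/16.810)^(1.1344) = 20.527 g.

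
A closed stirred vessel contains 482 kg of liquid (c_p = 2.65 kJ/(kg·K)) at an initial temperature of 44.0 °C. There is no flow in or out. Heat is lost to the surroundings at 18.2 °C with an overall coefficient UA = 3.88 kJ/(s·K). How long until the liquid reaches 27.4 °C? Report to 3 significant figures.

339 s

M c_p dT/dt = −UA(T − T_amb).
τ = M c_p/UA = 329.20 s; T_ss = T_amb = 18.200 °C.
T(t) = T_ss + (T₀ − T_ss)e^(−t/τ); set T = 27.4:
t = −τ ln[(T − T_ss)/(T₀ − T_ss)] = −329.20 · ln(0.35659) = 339.46 s.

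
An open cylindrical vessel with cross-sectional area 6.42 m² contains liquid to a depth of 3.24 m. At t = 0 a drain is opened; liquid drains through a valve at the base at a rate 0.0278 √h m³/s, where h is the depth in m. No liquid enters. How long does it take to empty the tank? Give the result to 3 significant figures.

Mass balance (ρ constant): A dh/dt = −0.0278 √h.
Separate and integrate: 2(√h − √h₀) = −(0.0278/A) t.
Tank is empty when √h = 0: t_empty = 2A√h₀/0.0278.
t_empty = 2·6.42·√3.24/0.0278 = 12.840·1.8000/0.0278 = 831.37 s.

831 s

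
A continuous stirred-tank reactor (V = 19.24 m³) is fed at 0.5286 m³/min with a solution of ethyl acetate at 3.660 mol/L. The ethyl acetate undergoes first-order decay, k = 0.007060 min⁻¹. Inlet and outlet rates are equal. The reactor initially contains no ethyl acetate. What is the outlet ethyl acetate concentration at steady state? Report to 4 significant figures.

2.912 mol/L

V dC/dt = Q(C_in − C) − k V C.
Steady state (dC/dt = 0): C_ss = Q C_in/(Q + kV) = C_in/(1 + kV/Q).
C_ss = 0.5286·3.660/(0.5286 + 0.007060·19.24) = 1.93468/0.664434 = 2.91176 mol/L.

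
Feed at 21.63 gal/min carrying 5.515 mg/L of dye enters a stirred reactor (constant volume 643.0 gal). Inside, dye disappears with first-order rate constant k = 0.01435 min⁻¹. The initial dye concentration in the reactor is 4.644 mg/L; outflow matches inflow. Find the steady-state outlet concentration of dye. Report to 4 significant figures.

3.866 mg/L

V dC/dt = Q(C_in − C) − k V C.
Steady state (dC/dt = 0): C_ss = Q C_in/(Q + kV) = C_in/(1 + kV/Q).
C_ss = 21.63·5.515/(21.63 + 0.01435·643.0) = 119.289/30.8571 = 3.86587 mg/L.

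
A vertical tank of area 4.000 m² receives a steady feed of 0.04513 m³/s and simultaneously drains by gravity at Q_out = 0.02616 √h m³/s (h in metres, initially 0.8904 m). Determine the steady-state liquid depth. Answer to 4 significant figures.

2.976 m

Level balance: A dh/dt = 0.04513 − 0.02616 √h. Setting dh/dt = 0:
Q_in = 0.02616 √h_ss ⇒ √h_ss = 0.04513/0.02616 = 1.72515.
h_ss = 1.72515² = 2.97615 m. (Since h₀ = 0.8904 m < h_ss, the level will rise toward this value.)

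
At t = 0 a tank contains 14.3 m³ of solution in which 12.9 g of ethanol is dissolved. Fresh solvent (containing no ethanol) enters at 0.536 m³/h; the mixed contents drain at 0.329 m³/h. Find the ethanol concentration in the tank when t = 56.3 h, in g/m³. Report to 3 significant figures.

0.193 g/m³

Total volume: dV/dt = Q_in − Q_out = 0.20700 m³/h, so V(t) = 14.3 + 0.20700 t and V(56.3) = 25.954 m³.
Species balance (pure solvent in): dm/dt = −Q_out · m/V(t).
dm/m = −Q_out dt/(V₀ + 0.20700 t); integrating gives ln(m/m₀) = −(Q_out/(Q_in−Q_out)) ln(V/V₀).
m = m₀ (V₀/V)^(Q_out/(Q_in−Q_out)) = 12.9 × (14.3/25.954)^(1.5894) = 5.0021 g.
C = m/V = 5.0021/25.954 = 0.19273 g/m³.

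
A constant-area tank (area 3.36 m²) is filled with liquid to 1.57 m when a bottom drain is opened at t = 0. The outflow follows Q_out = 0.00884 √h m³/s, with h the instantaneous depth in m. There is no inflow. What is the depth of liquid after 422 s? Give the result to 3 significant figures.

0.487 m

A dh/dt = −Q_out = −0.00884 √h.
Separate and integrate: 2(√h − √h₀) = −(0.00884/A) t.
√h = √1.57 − 0.00884·422/(2·3.36) = 1.2530 − 0.55513 = 0.69787.
h = 0.69787² = 0.48702 m.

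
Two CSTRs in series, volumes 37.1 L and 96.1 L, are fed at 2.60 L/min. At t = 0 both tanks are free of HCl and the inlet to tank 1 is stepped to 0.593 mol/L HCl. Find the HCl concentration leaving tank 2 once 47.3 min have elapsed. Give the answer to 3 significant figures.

0.338 mol/L

Time constants: τᵢ = Vᵢ/Q for each well-mixed tank.
τ₁ = 37.1/2.60 = 14.269 min; τ₂ = 96.1/2.60 = 36.962 min.
Solving the cascade with C₁(0)=C₂(0)=0 gives C₂(t) = C_in[1 − (τ₁ e^(−t/τ₁) − τ₂ e^(−t/τ₂))/(τ₁ − τ₂)].
At t = 47.3: e^(−t/τ₁) = 0.036340, e^(−t/τ₂) = 0.27812.
C₂ = 0.593·[1 − (14.269·0.036340 − 36.962·0.27812)/(-22.692)] = 0.593·0.56985 = 0.33792 mol/L.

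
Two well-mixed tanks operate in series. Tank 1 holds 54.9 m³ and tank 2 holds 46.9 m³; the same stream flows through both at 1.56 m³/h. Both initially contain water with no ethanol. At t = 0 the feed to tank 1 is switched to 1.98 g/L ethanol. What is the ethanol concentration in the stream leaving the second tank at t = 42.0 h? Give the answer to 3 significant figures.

Time constants: τᵢ = Vᵢ/Q for each well-mixed tank.
τ₁ = 54.9/1.56 = 35.192 h; τ₂ = 46.9/1.56 = 30.064 h.
Tank 1: C₁ = C_in(1 − e^(−t/τ₁)). Tank 2 (τ₁ ≠ τ₂): C₂ = C_in[1 − (τ₁ e^(−t/τ₁) − τ₂ e^(−t/τ₂))/(τ₁ − τ₂)].
At t = 42.0: e^(−t/τ₁) = 0.30318, e^(−t/τ₂) = 0.24733.
C₂ = 1.98·[1 − (35.192·0.30318 − 30.064·0.24733)/(5.1282)] = 1.98·0.36945 = 0.73152 g/L.

0.732 g/L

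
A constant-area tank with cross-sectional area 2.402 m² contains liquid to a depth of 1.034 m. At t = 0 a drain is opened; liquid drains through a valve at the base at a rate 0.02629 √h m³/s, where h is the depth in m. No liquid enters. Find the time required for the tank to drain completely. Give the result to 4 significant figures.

With no inflow, A dh/dt = −0.02629 √h.
Separate and integrate: 2(√h − √h₀) = −(0.02629/A) t.
Set h = 0: 2√h₀ = (0.02629/A) t_empty ⇒ t_empty = 2A√h₀/0.02629.
t_empty = 2·2.402·√1.034/0.02629 = 4.80400·1.01686/0.02629 = 185.812 s.

185.8 s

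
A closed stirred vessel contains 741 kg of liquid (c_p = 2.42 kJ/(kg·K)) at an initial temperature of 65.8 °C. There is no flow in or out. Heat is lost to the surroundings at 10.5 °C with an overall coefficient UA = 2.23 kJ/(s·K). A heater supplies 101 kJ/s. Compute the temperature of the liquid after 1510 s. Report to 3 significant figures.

57.3 °C

M c_p dT/dt = −UA(T − T_amb) + Q̇.
dT/dt = (T_ss − T)/τ with T_ss = T_amb + Q̇/UA = 10.5 + 101/2.23 = 55.791 °C, τ = M c_p/UA = 741·2.42/2.23 = 804.13 s.
Integrating: T(t) = T_ss + (T₀ − T_ss) e^(−t/τ).
T(1510) = 55.791 + (10.009)·0.15293 = 57.322 °C.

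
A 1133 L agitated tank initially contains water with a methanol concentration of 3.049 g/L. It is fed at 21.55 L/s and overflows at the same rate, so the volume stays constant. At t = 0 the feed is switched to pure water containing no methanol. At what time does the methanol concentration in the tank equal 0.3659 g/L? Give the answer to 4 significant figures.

Species balance on the tank: V dC/dt = Q(C_in − C), so τ = V/Q = 52.5754 s.
C(t) = C_in + (C₀ − C_in) e^(−t/τ). Set C = 0.3659 and solve for t:
e^(−t/τ) = (C − C_in)/(C₀ − C_in) = (0.3659 − 0)/(3.049 − 0) = 0.120007
t = −τ ln(…) = 52.5754 × 2.12021 = 111.471 s.

111.5 s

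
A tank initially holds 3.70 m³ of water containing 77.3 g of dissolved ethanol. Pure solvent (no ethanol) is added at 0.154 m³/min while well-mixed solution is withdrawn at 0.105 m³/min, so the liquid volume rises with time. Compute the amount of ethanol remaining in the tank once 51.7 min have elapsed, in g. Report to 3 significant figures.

Let m(t) be the amount of ethanol. Volume: V(t) = V₀ + (Q_in − Q_out) t = 3.70 + 0.049000 t; V(51.7) = 6.2333 m³.
Species balance (pure solvent in): dm/dt = −Q_out · m/V(t).
dm/m = −Q_out dt/(V₀ + 0.049000 t); integrating gives ln(m/m₀) = −(Q_out/(Q_in−Q_out)) ln(V/V₀).
m = m₀ (V₀/V)^(Q_out/(Q_in−Q_out)) = 77.3 × (3.70/6.2333)^(2.1429) = 25.281 g.

25.3 g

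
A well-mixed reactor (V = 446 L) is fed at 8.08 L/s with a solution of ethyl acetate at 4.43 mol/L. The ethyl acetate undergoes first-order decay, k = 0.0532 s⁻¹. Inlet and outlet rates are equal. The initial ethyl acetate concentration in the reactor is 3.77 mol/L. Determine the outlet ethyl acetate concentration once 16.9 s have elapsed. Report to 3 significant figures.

V dC/dt = Q(C_in − C) − k V C.
dC/dt = (Q/V) C_in − (Q/V + k) C; effective rate a = Q/V + k = 0.018117 + 0.0532 = 0.071317 s⁻¹.
C_ss = Q C_in/(Q + kV) = 1.1254 mol/L; C(t) = C_ss + (C₀ − C_ss) e^(−a t).
C(16.9) = 1.1254 + (2.6446)·e^(−0.071317·16.9) = 1.1254 + (2.6446)·0.29962 = 1.9177 mol/L.

1.92 mol/L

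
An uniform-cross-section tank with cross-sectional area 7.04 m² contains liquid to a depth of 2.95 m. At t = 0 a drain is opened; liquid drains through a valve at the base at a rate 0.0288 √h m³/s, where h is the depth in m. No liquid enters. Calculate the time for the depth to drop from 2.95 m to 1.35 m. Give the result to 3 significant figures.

With no inflow, A dh/dt = −0.0288 √h.
Separate and integrate: 2(√h − √h₀) = −(0.0288/A) t.
t = 2A(√h₀ − √h)/0.0288 = 2·7.04·(√2.95 − √1.35)/0.0288
  = 14.080 × (1.7176 − 1.1619) / 0.0288 = 271.66 s.

272 s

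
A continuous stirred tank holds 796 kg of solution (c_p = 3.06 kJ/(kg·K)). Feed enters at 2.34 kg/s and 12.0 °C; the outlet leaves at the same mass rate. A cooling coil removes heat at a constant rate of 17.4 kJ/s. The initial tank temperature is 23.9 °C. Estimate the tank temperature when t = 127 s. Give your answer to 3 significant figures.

M c_p dT/dt = ṁ c_p (T_in − T) − Q̇.
τ = M/ṁ = 340.17 s; T_ss = T_in − Q̇/(ṁ c_p) = 12.0 − 17.4/(2.34·3.06) = 9.5700 °C.
T approaches T_ss exponentially: T(t) = T_ss + (T₀ − T_ss) e^(−t/τ).
T(127) = 9.5700 + (14.330)·e^(−127/340.17) = 9.5700 + (14.330)·0.68843 = 19.435 °C.

19.4 °C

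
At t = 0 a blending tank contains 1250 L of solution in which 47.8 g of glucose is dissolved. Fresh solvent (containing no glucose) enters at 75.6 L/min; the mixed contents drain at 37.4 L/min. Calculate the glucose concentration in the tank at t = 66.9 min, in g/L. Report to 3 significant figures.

Total volume: dV/dt = Q_in − Q_out = 38.200 L/min, so V(t) = 1250 + 38.200 t and V(66.9) = 3805.6 L.
Species balance (pure solvent in): dm/dt = −Q_out · m/V(t).
dm/m = −Q_out dt/(V₀ + 38.200 t); integrating gives ln(m/m₀) = −(Q_out/(Q_in−Q_out)) ln(V/V₀).
m = m₀ (V₀/V)^(Q_out/(Q_in−Q_out)) = 47.8 × (1250/3805.6)^(0.97906) = 16.071 g.
C = m/V = 16.071/3805.6 = 0.0042230 g/L.

0.00422 g/L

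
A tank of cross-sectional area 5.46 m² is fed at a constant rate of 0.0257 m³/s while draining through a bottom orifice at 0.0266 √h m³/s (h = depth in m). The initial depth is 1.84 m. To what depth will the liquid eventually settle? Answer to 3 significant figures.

Mass balance (ρ constant): A dh/dt = Q_in − 0.0266 √h. At steady state dh/dt = 0:
Q_in = 0.0266 √h_ss ⇒ √h_ss = 0.0257/0.0266 = 0.96617.
h_ss = 0.96617² = 0.93348 m. (Since h₀ = 1.84 m > h_ss, the level will fall toward this value.)

0.933 m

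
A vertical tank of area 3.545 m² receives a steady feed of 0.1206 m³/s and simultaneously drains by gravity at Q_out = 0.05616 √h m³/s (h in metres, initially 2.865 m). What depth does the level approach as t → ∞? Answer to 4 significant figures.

4.611 m

A dh/dt = Q_in − 0.05616 √h. Steady state requires inflow = outflow:
Q_in = 0.05616 √h_ss ⇒ √h_ss = 0.1206/0.05616 = 2.14744.
h_ss = 2.14744² = 4.61148 m. (Since h₀ = 2.865 m < h_ss, the level will rise toward this value.)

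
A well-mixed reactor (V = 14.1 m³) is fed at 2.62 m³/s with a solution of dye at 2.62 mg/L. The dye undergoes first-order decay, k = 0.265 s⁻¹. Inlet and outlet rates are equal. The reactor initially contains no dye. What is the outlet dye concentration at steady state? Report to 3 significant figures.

1.08 mg/L

V dC/dt = Q(C_in − C) − k V C.
Steady state (dC/dt = 0): C_ss = Q C_in/(Q + kV) = C_in/(1 + kV/Q).
C_ss = 2.62·2.62/(2.62 + 0.265·14.1) = 6.8644/6.3565 = 1.0799 mg/L.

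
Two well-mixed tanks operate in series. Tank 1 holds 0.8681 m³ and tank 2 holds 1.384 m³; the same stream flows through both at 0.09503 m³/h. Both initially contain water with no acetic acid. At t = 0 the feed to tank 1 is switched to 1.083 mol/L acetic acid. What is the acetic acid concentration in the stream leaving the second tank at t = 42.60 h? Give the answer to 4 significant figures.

Time constants: τᵢ = Vᵢ/Q for each well-mixed tank.
τ₁ = 0.8681/0.09503 = 9.13501 h; τ₂ = 1.384/0.09503 = 14.5638 h.
Tank 1: C₁ = C_in(1 − e^(−t/τ₁)). Tank 2 (τ₁ ≠ τ₂): C₂ = C_in[1 − (τ₁ e^(−t/τ₁) − τ₂ e^(−t/τ₂))/(τ₁ − τ₂)].
At t = 42.60: e^(−t/τ₁) = 0.00943454, e^(−t/τ₂) = 0.0536617.
C₂ = 1.083·[1 − (9.13501·0.00943454 − 14.5638·0.0536617)/(-5.42881)] = 1.083·0.871918 = 0.944287 mol/L.

0.9443 mol/L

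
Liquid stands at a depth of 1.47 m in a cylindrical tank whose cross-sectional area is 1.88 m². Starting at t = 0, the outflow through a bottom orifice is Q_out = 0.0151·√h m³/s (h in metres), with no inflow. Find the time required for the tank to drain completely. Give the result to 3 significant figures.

302 s

Accumulation of liquid (constant cross-section A): A dh/dt = −0.0151 √h.
Separate and integrate: 2(√h − √h₀) = −(0.0151/A) t.
Set h = 0: 2√h₀ = (0.0151/A) t_empty ⇒ t_empty = 2A√h₀/0.0151.
t_empty = 2·1.88·√1.47/0.0151 = 3.7600·1.2124/0.0151 = 301.90 s.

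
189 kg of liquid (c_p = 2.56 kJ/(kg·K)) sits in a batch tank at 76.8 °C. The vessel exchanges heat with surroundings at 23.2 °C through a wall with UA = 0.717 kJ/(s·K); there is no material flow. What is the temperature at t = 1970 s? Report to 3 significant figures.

26.1 °C

Lumped-capacitance energy balance: M c_p dT/dt = UA(T_amb − T).
dT/dt = (T_ss − T)/τ with T_ss = T_amb = 23.200 °C, τ = M c_p/UA = 189·2.56/0.717 = 674.81 s.
Integrating: T(t) = T_ss + (T₀ − T_ss) e^(−t/τ).
T(1970) = 23.200 + (53.600)·0.053970 = 26.093 °C.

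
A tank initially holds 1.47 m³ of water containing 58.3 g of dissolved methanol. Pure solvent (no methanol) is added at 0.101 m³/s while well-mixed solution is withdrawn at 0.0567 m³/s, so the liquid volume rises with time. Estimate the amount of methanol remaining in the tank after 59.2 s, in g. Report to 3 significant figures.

Total volume: dV/dt = Q_in − Q_out = 0.044300 m³/s, so V(t) = 1.47 + 0.044300 t and V(59.2) = 4.0926 m³.
Solute balance: dm/dt = 0 − Q_out C = −Q_out m/V(t).
Separate: dm/m = −Q_out dt/V(t) ⇒ ln(m/m₀) = −(Q_out/(Q_in−Q_out)) ln(V/V₀).
m = m₀ (V₀/V)^(Q_out/(Q_in−Q_out)) = 58.3 × (1.47/4.0926)^(1.2799) = 15.722 g.

15.7 g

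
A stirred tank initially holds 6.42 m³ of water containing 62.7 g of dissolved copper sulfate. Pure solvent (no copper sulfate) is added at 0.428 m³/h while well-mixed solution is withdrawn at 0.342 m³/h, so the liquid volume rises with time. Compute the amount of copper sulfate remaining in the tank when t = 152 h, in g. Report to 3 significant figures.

Total volume: dV/dt = Q_in − Q_out = 0.086000 m³/h, so V(t) = 6.42 + 0.086000 t and V(152) = 19.492 m³.
Species balance (pure solvent in): dm/dt = −Q_out · m/V(t).
Separate: dm/m = −Q_out dt/V(t) ⇒ ln(m/m₀) = −(Q_out/(Q_in−Q_out)) ln(V/V₀).
m = m₀ (V₀/V)^(Q_out/(Q_in−Q_out)) = 62.7 × (6.42/19.492)^(3.9767) = 0.75718 g.

0.757 g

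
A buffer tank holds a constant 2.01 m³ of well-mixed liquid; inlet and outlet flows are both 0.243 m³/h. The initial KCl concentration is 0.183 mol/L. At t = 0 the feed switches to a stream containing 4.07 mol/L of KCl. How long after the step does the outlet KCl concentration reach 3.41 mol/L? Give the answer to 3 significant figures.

14.7 h

Unsteady species balance (constant V, well mixed): V dC/dt = Q(C_in − C), so τ = V/Q = 8.2716 h.
C(t) = C_in + (C₀ − C_in) e^(−t/τ). Set C = 3.41 and solve for t:
e^(−t/τ) = (C − C_in)/(C₀ − C_in) = (3.41 − 4.07)/(0.183 − 4.07) = 0.16980
t = −τ ln(…) = 8.2716 × 1.7732 = 14.667 h.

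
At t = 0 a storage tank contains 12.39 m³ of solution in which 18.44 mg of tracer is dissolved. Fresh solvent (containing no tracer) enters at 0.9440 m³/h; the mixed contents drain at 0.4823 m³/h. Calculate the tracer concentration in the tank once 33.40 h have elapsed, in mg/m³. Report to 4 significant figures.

0.2849 mg/m³

Let m(t) be the amount of tracer. Volume: V(t) = V₀ + (Q_in − Q_out) t = 12.39 + 0.461700 t; V(33.40) = 27.8108 m³.
Solute balance: dm/dt = 0 − Q_out C = −Q_out m/V(t).
Separate: dm/m = −Q_out dt/V(t) ⇒ ln(m/m₀) = −(Q_out/(Q_in−Q_out)) ln(V/V₀).
m = m₀ (V₀/V)^(Q_out/(Q_in−Q_out)) = 18.44 × (12.39/27.8108)^(1.04462) = 7.92414 mg.
C = m/V = 7.92414/27.8108 = 0.284930 mg/m³.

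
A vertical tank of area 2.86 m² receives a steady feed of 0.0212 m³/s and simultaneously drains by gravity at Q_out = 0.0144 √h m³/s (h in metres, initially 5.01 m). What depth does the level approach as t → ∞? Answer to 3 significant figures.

2.17 m

Unsteady balance on liquid volume: A dh/dt = Q_in − 0.0144 √h. At steady state dh/dt = 0:
Q_in = 0.0144 √h_ss ⇒ √h_ss = 0.0212/0.0144 = 1.4722.
h_ss = 1.4722² = 2.1674 m. (Since h₀ = 5.01 m > h_ss, the level will fall toward this value.)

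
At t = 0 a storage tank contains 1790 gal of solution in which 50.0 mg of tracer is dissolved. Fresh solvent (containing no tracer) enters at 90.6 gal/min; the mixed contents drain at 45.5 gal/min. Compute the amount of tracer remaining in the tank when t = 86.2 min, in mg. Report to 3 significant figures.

Let m(t) be the amount of tracer. Volume: V(t) = V₀ + (Q_in − Q_out) t = 1790 + 45.100 t; V(86.2) = 5677.6 gal.
Species balance (pure solvent in): dm/dt = −Q_out · m/V(t).
dm/m = −Q_out dt/(V₀ + 45.100 t); integrating gives ln(m/m₀) = −(Q_out/(Q_in−Q_out)) ln(V/V₀).
m = m₀ (V₀/V)^(Q_out/(Q_in−Q_out)) = 50.0 × (1790/5677.6)^(1.0089) = 15.603 mg.

15.6 mg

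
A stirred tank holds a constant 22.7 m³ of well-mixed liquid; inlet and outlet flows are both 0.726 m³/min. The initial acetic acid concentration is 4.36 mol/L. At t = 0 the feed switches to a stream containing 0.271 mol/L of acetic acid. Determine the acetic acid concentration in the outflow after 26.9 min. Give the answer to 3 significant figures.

Species balance on the tank: V dC/dt = Q(C_in − C).
Rewrite as dC/dt + C/τ = C_in/τ, τ = V/Q = 31.267 min.
This is linear first-order; C(t) = C_in + (C₀ − C_in) e^(−t/τ).
C(26.9) = 0.271 + (4.36 − 0.271)·e^(−26.9/31.267) = 0.271 + (4.0890)·0.42302 = 2.0007 mol/L.

2.00 mol/L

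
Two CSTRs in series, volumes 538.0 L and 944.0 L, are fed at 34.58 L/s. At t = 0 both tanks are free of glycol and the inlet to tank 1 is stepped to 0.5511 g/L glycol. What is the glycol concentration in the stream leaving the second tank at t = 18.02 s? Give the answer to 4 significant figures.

Each tank obeys Vᵢ dCᵢ/dt = Q(Cᵢ₋₁ − Cᵢ), so τᵢ = Vᵢ/Q.
τ₁ = 538.0/34.58 = 15.5581 s; τ₂ = 944.0/34.58 = 27.2990 s.
Tank 1: C₁ = C_in(1 − e^(−t/τ₁)). Tank 2 (τ₁ ≠ τ₂): C₂ = C_in[1 − (τ₁ e^(−t/τ₁) − τ₂ e^(−t/τ₂))/(τ₁ − τ₂)].
At t = 18.02: e^(−t/τ₁) = 0.314039, e^(−t/τ₂) = 0.516801.
C₂ = 0.5511·[1 − (15.5581·0.314039 − 27.2990·0.516801)/(-11.7409)] = 0.5511·0.214514 = 0.118219 g/L.

0.1182 g/L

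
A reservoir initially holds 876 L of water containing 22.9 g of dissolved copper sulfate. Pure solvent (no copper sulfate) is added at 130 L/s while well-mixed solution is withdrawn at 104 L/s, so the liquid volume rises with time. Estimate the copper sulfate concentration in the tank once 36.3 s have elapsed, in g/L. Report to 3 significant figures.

0.000676 g/L

Total volume: dV/dt = Q_in − Q_out = 26.000 L/s, so V(t) = 876 + 26.000 t and V(36.3) = 1819.8 L.
Solute balance: dm/dt = 0 − Q_out C = −Q_out m/V(t).
dm/m = −Q_out dt/(V₀ + 26.000 t); integrating gives ln(m/m₀) = −(Q_out/(Q_in−Q_out)) ln(V/V₀).
m = m₀ (V₀/V)^(Q_out/(Q_in−Q_out)) = 22.9 × (876/1819.8)^(4.0000) = 1.2296 g.
C = m/V = 1.2296/1819.8 = 0.00067567 g/L.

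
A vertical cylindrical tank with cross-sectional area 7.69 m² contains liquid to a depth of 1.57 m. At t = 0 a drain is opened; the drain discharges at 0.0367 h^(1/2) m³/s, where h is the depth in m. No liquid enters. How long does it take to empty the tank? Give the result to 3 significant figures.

525 s

A dh/dt = −Q_out = −0.0367 √h.
∫ h^(−1/2) dh = −(0.0367/A) ∫ dt, giving 2√h = 2√h₀ − (0.0367/A) t.
Set h = 0: 2√h₀ = (0.0367/A) t_empty ⇒ t_empty = 2A√h₀/0.0367.
t_empty = 2·7.69·√1.57/0.0367 = 15.380·1.2530/0.0367 = 525.10 s.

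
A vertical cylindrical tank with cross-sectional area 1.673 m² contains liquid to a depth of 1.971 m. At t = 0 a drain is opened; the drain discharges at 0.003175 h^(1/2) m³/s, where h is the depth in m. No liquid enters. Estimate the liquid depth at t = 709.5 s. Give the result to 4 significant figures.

0.5339 m

With no inflow, A dh/dt = −0.003175 √h.
Separate and integrate: 2(√h − √h₀) = −(0.003175/A) t.
√h = √1.971 − 0.003175·709.5/(2·1.673) = 1.40392 − 0.673240 = 0.730683.
h = 0.730683² = 0.533897 m.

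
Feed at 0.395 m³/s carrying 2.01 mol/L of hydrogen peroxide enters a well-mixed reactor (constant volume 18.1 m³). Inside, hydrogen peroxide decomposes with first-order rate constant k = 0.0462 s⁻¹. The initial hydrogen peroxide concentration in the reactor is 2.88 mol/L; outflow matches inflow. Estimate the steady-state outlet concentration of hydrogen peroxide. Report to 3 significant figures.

Species balance: V dC/dt = Q C_in − Q C − k V C.
At steady state: 0 = Q C_in − (Q + kV) C_ss, so C_ss = Q C_in/(Q + kV).
C_ss = 0.395·2.01/(0.395 + 0.0462·18.1) = 0.79395/1.2312 = 0.64485 mol/L.

0.645 mol/L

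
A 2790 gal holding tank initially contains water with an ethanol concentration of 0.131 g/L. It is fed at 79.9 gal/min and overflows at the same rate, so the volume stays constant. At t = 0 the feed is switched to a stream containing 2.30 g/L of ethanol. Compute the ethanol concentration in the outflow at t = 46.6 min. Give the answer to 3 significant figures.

1.73 g/L

Accumulation = in − out for the solute gives V dC/dt = Q(C_in − C).
So dC/dt = (C_in − C)/τ with τ = V/Q = 2790/79.9 = 34.919 min.
Integrating: C(t) = C_in + (C₀ − C_in) e^(−t/τ).
C(46.6) = 2.30 + (0.131 − 2.30)·e^(−46.6/34.919) = 2.30 + (-2.1690)·0.26328 = 1.7289 g/L.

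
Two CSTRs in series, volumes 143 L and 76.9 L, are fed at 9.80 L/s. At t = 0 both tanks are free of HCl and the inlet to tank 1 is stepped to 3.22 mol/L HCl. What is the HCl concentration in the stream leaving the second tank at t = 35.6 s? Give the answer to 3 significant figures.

Time constants: τᵢ = Vᵢ/Q for each well-mixed tank.
τ₁ = 143/9.80 = 14.592 s; τ₂ = 76.9/9.80 = 7.8469 s.
Tank 1: C₁ = C_in(1 − e^(−t/τ₁)). Tank 2 (τ₁ ≠ τ₂): C₂ = C_in[1 − (τ₁ e^(−t/τ₁) − τ₂ e^(−t/τ₂))/(τ₁ − τ₂)].
At t = 35.6: e^(−t/τ₁) = 0.087185, e^(−t/τ₂) = 0.010708.
C₂ = 3.22·[1 − (14.592·0.087185 − 7.8469·0.010708)/(6.7449)] = 3.22·0.82384 = 2.6528 mol/L.

2.65 mol/L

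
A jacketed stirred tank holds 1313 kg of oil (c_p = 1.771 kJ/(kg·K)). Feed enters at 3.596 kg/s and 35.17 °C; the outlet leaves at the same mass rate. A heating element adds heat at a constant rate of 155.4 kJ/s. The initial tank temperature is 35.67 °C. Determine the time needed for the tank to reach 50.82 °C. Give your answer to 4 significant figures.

M c_p dT/dt = ṁ c_p (T_in − T) + Q̇.
τ = M/ṁ = 365.128 s; T_ss = T_in + Q̇/(ṁ c_p) = 59.5713 °C.
T(t) = T_ss + (T₀ − T_ss) e^(−t/τ). Set T = 50.82:
e^(−t/τ) = (50.82 − 59.5713)/(35.67 − 59.5713) = 0.366143
t = −365.128 · ln(0.366143) = 366.855 s.

366.9 s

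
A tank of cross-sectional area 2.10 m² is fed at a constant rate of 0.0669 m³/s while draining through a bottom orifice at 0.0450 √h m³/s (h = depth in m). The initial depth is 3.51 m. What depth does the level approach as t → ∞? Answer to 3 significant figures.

2.21 m

Level balance: A dh/dt = 0.0669 − 0.0450 √h. Setting dh/dt = 0:
Q_in = 0.0450 √h_ss ⇒ √h_ss = 0.0669/0.0450 = 1.4867.
h_ss = 1.4867² = 2.2102 m. (Since h₀ = 3.51 m > h_ss, the level will fall toward this value.)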